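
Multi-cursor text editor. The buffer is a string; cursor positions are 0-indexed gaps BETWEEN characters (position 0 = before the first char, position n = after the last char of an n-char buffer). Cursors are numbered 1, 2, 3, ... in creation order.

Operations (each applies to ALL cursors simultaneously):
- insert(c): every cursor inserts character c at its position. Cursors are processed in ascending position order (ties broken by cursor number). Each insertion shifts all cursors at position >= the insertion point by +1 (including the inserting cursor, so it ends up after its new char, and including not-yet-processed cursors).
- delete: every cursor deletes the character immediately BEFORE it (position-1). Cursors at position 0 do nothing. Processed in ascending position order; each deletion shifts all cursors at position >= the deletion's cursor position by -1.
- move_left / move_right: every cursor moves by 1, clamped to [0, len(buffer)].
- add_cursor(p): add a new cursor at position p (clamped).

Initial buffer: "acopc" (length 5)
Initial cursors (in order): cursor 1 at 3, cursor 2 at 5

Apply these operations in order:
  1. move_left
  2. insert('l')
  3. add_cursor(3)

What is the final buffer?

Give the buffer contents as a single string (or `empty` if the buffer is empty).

After op 1 (move_left): buffer="acopc" (len 5), cursors c1@2 c2@4, authorship .....
After op 2 (insert('l')): buffer="acloplc" (len 7), cursors c1@3 c2@6, authorship ..1..2.
After op 3 (add_cursor(3)): buffer="acloplc" (len 7), cursors c1@3 c3@3 c2@6, authorship ..1..2.

Answer: acloplc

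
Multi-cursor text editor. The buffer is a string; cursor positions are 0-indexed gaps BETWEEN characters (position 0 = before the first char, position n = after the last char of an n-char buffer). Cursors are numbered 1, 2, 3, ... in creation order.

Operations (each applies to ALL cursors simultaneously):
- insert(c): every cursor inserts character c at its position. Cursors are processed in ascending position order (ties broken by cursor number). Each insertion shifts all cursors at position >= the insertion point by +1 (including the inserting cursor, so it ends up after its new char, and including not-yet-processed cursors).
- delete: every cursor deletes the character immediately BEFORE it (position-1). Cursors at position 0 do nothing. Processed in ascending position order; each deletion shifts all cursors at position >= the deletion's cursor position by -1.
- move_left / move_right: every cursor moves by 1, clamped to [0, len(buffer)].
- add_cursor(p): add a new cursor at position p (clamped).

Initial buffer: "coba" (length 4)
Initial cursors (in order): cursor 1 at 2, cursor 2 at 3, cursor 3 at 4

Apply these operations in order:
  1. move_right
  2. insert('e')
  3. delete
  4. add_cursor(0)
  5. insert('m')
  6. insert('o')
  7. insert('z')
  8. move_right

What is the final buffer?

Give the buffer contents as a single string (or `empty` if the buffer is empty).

After op 1 (move_right): buffer="coba" (len 4), cursors c1@3 c2@4 c3@4, authorship ....
After op 2 (insert('e')): buffer="cobeaee" (len 7), cursors c1@4 c2@7 c3@7, authorship ...1.23
After op 3 (delete): buffer="coba" (len 4), cursors c1@3 c2@4 c3@4, authorship ....
After op 4 (add_cursor(0)): buffer="coba" (len 4), cursors c4@0 c1@3 c2@4 c3@4, authorship ....
After op 5 (insert('m')): buffer="mcobmamm" (len 8), cursors c4@1 c1@5 c2@8 c3@8, authorship 4...1.23
After op 6 (insert('o')): buffer="mocobmoammoo" (len 12), cursors c4@2 c1@7 c2@12 c3@12, authorship 44...11.2323
After op 7 (insert('z')): buffer="mozcobmozammoozz" (len 16), cursors c4@3 c1@9 c2@16 c3@16, authorship 444...111.232323
After op 8 (move_right): buffer="mozcobmozammoozz" (len 16), cursors c4@4 c1@10 c2@16 c3@16, authorship 444...111.232323

Answer: mozcobmozammoozz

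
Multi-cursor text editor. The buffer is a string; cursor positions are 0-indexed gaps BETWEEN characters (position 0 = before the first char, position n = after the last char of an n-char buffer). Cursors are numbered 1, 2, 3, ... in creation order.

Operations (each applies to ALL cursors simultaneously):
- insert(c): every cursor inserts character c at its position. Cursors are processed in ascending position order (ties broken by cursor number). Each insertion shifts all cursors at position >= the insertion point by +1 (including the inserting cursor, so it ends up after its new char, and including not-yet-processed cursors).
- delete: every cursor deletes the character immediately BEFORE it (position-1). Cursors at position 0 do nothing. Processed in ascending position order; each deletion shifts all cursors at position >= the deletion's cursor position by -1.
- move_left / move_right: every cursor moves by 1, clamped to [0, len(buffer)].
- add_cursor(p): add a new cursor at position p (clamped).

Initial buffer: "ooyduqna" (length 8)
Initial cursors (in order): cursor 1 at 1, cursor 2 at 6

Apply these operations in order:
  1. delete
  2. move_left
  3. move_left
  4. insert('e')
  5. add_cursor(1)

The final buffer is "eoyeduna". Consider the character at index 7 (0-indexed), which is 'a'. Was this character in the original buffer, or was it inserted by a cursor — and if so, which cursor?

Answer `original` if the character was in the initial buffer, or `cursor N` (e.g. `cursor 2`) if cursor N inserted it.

After op 1 (delete): buffer="oyduna" (len 6), cursors c1@0 c2@4, authorship ......
After op 2 (move_left): buffer="oyduna" (len 6), cursors c1@0 c2@3, authorship ......
After op 3 (move_left): buffer="oyduna" (len 6), cursors c1@0 c2@2, authorship ......
After op 4 (insert('e')): buffer="eoyeduna" (len 8), cursors c1@1 c2@4, authorship 1..2....
After op 5 (add_cursor(1)): buffer="eoyeduna" (len 8), cursors c1@1 c3@1 c2@4, authorship 1..2....
Authorship (.=original, N=cursor N): 1 . . 2 . . . .
Index 7: author = original

Answer: original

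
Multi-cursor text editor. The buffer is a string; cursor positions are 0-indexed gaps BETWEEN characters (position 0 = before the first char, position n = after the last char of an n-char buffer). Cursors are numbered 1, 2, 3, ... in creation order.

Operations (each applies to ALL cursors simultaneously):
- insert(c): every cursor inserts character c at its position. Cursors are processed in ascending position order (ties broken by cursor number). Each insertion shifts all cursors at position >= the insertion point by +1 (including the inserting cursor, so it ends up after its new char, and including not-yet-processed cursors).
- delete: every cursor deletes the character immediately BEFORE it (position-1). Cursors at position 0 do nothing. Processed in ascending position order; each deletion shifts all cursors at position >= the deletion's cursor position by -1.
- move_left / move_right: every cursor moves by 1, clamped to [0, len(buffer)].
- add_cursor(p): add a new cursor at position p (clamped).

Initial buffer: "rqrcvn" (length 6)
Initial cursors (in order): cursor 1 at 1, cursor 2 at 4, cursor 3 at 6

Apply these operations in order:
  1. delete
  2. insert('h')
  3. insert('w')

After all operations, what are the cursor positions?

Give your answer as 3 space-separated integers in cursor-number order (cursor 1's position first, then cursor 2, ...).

Answer: 2 6 9

Derivation:
After op 1 (delete): buffer="qrv" (len 3), cursors c1@0 c2@2 c3@3, authorship ...
After op 2 (insert('h')): buffer="hqrhvh" (len 6), cursors c1@1 c2@4 c3@6, authorship 1..2.3
After op 3 (insert('w')): buffer="hwqrhwvhw" (len 9), cursors c1@2 c2@6 c3@9, authorship 11..22.33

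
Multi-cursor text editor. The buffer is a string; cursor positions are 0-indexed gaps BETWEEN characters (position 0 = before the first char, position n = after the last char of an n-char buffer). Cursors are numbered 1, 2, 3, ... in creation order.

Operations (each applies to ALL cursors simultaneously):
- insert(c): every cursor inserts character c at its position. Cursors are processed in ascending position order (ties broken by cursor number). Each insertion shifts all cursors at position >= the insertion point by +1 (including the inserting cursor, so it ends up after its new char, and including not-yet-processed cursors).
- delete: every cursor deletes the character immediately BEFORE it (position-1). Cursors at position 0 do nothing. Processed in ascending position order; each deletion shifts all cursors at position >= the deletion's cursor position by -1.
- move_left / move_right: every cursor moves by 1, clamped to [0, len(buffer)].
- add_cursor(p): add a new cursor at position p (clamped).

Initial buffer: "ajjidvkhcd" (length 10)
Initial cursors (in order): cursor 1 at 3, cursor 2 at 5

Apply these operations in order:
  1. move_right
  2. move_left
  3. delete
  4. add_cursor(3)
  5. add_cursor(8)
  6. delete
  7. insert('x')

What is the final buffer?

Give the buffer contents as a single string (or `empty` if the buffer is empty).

Answer: xxxvkhcx

Derivation:
After op 1 (move_right): buffer="ajjidvkhcd" (len 10), cursors c1@4 c2@6, authorship ..........
After op 2 (move_left): buffer="ajjidvkhcd" (len 10), cursors c1@3 c2@5, authorship ..........
After op 3 (delete): buffer="ajivkhcd" (len 8), cursors c1@2 c2@3, authorship ........
After op 4 (add_cursor(3)): buffer="ajivkhcd" (len 8), cursors c1@2 c2@3 c3@3, authorship ........
After op 5 (add_cursor(8)): buffer="ajivkhcd" (len 8), cursors c1@2 c2@3 c3@3 c4@8, authorship ........
After op 6 (delete): buffer="vkhc" (len 4), cursors c1@0 c2@0 c3@0 c4@4, authorship ....
After op 7 (insert('x')): buffer="xxxvkhcx" (len 8), cursors c1@3 c2@3 c3@3 c4@8, authorship 123....4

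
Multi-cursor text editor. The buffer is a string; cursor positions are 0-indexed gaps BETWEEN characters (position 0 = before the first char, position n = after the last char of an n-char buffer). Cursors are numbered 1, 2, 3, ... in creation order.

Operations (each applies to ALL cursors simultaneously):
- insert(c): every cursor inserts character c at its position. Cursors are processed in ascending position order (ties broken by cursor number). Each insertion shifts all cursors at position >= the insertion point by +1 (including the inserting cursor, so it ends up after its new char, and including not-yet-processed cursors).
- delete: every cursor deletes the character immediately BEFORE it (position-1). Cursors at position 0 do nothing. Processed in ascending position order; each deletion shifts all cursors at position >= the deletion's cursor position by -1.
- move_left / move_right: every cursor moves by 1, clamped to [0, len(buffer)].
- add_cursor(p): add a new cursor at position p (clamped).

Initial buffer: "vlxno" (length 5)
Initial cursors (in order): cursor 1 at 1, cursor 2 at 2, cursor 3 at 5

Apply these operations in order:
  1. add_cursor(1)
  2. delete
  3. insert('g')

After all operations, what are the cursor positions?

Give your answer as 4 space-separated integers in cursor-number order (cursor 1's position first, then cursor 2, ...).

Answer: 3 3 6 3

Derivation:
After op 1 (add_cursor(1)): buffer="vlxno" (len 5), cursors c1@1 c4@1 c2@2 c3@5, authorship .....
After op 2 (delete): buffer="xn" (len 2), cursors c1@0 c2@0 c4@0 c3@2, authorship ..
After op 3 (insert('g')): buffer="gggxng" (len 6), cursors c1@3 c2@3 c4@3 c3@6, authorship 124..3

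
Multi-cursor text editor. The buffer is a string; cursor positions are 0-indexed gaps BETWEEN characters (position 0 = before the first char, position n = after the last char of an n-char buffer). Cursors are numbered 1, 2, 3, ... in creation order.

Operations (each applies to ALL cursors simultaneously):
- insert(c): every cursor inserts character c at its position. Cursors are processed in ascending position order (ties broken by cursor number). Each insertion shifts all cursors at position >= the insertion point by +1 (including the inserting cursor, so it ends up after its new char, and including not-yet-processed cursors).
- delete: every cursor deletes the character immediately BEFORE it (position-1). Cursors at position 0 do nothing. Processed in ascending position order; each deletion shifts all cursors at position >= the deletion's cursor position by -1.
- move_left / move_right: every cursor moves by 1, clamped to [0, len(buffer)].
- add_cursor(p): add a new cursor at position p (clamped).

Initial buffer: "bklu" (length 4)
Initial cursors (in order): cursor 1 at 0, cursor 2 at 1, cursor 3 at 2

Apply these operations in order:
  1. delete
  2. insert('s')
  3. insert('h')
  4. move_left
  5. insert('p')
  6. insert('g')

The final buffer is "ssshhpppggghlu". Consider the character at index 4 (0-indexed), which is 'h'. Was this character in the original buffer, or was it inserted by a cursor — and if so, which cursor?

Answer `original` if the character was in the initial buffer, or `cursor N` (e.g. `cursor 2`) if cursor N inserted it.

After op 1 (delete): buffer="lu" (len 2), cursors c1@0 c2@0 c3@0, authorship ..
After op 2 (insert('s')): buffer="ssslu" (len 5), cursors c1@3 c2@3 c3@3, authorship 123..
After op 3 (insert('h')): buffer="ssshhhlu" (len 8), cursors c1@6 c2@6 c3@6, authorship 123123..
After op 4 (move_left): buffer="ssshhhlu" (len 8), cursors c1@5 c2@5 c3@5, authorship 123123..
After op 5 (insert('p')): buffer="ssshhppphlu" (len 11), cursors c1@8 c2@8 c3@8, authorship 123121233..
After op 6 (insert('g')): buffer="ssshhpppggghlu" (len 14), cursors c1@11 c2@11 c3@11, authorship 123121231233..
Authorship (.=original, N=cursor N): 1 2 3 1 2 1 2 3 1 2 3 3 . .
Index 4: author = 2

Answer: cursor 2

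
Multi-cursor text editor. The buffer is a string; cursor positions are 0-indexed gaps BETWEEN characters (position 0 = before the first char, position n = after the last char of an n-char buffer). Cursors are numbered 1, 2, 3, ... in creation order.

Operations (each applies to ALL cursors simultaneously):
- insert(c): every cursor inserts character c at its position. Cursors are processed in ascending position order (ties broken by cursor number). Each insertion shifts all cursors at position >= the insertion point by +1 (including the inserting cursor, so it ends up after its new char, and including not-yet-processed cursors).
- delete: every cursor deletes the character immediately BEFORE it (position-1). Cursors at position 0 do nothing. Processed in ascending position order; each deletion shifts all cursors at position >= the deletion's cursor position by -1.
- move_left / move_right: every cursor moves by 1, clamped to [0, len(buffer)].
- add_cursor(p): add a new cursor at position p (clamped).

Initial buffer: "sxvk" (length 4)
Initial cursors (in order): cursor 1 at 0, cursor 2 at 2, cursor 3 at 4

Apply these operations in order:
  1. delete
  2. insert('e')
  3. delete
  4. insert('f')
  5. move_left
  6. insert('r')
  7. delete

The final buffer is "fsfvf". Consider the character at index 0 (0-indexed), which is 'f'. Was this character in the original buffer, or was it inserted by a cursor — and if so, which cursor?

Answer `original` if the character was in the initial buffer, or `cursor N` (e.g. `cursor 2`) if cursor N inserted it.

After op 1 (delete): buffer="sv" (len 2), cursors c1@0 c2@1 c3@2, authorship ..
After op 2 (insert('e')): buffer="eseve" (len 5), cursors c1@1 c2@3 c3@5, authorship 1.2.3
After op 3 (delete): buffer="sv" (len 2), cursors c1@0 c2@1 c3@2, authorship ..
After op 4 (insert('f')): buffer="fsfvf" (len 5), cursors c1@1 c2@3 c3@5, authorship 1.2.3
After op 5 (move_left): buffer="fsfvf" (len 5), cursors c1@0 c2@2 c3@4, authorship 1.2.3
After op 6 (insert('r')): buffer="rfsrfvrf" (len 8), cursors c1@1 c2@4 c3@7, authorship 11.22.33
After op 7 (delete): buffer="fsfvf" (len 5), cursors c1@0 c2@2 c3@4, authorship 1.2.3
Authorship (.=original, N=cursor N): 1 . 2 . 3
Index 0: author = 1

Answer: cursor 1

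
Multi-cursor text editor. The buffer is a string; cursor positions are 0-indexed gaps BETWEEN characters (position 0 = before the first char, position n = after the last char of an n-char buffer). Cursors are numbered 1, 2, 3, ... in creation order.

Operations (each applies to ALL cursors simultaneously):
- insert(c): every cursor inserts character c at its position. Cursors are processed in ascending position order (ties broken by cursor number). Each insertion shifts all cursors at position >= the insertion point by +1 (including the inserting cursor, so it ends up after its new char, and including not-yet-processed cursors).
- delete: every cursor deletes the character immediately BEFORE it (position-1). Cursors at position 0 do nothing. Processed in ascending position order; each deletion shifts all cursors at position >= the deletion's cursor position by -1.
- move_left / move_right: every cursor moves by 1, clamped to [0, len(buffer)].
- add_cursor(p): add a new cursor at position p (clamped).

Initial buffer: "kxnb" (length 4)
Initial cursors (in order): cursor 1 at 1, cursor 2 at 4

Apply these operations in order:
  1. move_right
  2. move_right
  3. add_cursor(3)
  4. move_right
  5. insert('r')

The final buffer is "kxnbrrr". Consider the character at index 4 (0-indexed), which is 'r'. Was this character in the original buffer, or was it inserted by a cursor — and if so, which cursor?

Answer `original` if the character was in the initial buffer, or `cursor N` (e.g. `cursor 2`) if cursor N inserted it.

After op 1 (move_right): buffer="kxnb" (len 4), cursors c1@2 c2@4, authorship ....
After op 2 (move_right): buffer="kxnb" (len 4), cursors c1@3 c2@4, authorship ....
After op 3 (add_cursor(3)): buffer="kxnb" (len 4), cursors c1@3 c3@3 c2@4, authorship ....
After op 4 (move_right): buffer="kxnb" (len 4), cursors c1@4 c2@4 c3@4, authorship ....
After op 5 (insert('r')): buffer="kxnbrrr" (len 7), cursors c1@7 c2@7 c3@7, authorship ....123
Authorship (.=original, N=cursor N): . . . . 1 2 3
Index 4: author = 1

Answer: cursor 1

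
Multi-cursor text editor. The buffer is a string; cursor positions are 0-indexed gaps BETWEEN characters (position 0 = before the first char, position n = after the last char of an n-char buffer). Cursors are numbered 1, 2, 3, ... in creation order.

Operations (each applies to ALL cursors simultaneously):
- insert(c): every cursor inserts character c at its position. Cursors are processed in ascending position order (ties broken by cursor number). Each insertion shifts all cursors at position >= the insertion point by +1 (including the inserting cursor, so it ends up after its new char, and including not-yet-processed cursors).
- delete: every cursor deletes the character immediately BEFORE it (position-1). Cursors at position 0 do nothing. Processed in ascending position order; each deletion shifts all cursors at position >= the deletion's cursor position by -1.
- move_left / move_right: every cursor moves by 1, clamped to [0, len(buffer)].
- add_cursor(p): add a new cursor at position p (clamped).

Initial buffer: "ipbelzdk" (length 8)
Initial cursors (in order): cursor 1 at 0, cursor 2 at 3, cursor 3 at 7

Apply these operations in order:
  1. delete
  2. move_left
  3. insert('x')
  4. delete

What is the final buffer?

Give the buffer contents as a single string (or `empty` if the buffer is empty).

Answer: ipelzk

Derivation:
After op 1 (delete): buffer="ipelzk" (len 6), cursors c1@0 c2@2 c3@5, authorship ......
After op 2 (move_left): buffer="ipelzk" (len 6), cursors c1@0 c2@1 c3@4, authorship ......
After op 3 (insert('x')): buffer="xixpelxzk" (len 9), cursors c1@1 c2@3 c3@7, authorship 1.2...3..
After op 4 (delete): buffer="ipelzk" (len 6), cursors c1@0 c2@1 c3@4, authorship ......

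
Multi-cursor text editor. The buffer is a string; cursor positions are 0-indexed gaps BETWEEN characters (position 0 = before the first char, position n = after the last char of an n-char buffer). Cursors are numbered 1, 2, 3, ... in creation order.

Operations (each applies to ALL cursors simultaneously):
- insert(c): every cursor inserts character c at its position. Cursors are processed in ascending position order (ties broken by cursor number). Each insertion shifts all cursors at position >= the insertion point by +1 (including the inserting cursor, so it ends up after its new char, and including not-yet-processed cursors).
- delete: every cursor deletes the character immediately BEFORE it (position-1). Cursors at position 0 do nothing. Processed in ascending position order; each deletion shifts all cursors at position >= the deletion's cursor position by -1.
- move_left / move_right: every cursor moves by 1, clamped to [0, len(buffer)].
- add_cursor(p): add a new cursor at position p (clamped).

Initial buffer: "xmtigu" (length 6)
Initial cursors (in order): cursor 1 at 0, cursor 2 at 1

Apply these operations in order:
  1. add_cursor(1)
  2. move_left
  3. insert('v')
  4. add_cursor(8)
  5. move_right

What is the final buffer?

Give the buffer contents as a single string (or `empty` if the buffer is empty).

After op 1 (add_cursor(1)): buffer="xmtigu" (len 6), cursors c1@0 c2@1 c3@1, authorship ......
After op 2 (move_left): buffer="xmtigu" (len 6), cursors c1@0 c2@0 c3@0, authorship ......
After op 3 (insert('v')): buffer="vvvxmtigu" (len 9), cursors c1@3 c2@3 c3@3, authorship 123......
After op 4 (add_cursor(8)): buffer="vvvxmtigu" (len 9), cursors c1@3 c2@3 c3@3 c4@8, authorship 123......
After op 5 (move_right): buffer="vvvxmtigu" (len 9), cursors c1@4 c2@4 c3@4 c4@9, authorship 123......

Answer: vvvxmtigu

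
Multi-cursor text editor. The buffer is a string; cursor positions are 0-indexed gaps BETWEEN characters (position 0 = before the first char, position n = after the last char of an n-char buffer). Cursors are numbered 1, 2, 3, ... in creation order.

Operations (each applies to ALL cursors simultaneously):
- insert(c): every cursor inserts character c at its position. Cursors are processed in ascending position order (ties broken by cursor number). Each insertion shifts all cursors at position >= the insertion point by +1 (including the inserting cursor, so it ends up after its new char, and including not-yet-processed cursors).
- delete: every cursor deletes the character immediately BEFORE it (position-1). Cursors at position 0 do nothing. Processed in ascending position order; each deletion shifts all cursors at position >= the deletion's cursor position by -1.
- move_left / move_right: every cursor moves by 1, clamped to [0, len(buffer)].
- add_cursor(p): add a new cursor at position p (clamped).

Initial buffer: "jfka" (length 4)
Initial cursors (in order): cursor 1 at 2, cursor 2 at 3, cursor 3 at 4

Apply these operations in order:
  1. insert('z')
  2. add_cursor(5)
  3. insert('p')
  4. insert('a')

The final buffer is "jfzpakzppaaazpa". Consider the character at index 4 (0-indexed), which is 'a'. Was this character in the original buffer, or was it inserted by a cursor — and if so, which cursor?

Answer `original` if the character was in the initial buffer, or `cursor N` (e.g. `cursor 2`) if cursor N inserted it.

After op 1 (insert('z')): buffer="jfzkzaz" (len 7), cursors c1@3 c2@5 c3@7, authorship ..1.2.3
After op 2 (add_cursor(5)): buffer="jfzkzaz" (len 7), cursors c1@3 c2@5 c4@5 c3@7, authorship ..1.2.3
After op 3 (insert('p')): buffer="jfzpkzppazp" (len 11), cursors c1@4 c2@8 c4@8 c3@11, authorship ..11.224.33
After op 4 (insert('a')): buffer="jfzpakzppaaazpa" (len 15), cursors c1@5 c2@11 c4@11 c3@15, authorship ..111.22424.333
Authorship (.=original, N=cursor N): . . 1 1 1 . 2 2 4 2 4 . 3 3 3
Index 4: author = 1

Answer: cursor 1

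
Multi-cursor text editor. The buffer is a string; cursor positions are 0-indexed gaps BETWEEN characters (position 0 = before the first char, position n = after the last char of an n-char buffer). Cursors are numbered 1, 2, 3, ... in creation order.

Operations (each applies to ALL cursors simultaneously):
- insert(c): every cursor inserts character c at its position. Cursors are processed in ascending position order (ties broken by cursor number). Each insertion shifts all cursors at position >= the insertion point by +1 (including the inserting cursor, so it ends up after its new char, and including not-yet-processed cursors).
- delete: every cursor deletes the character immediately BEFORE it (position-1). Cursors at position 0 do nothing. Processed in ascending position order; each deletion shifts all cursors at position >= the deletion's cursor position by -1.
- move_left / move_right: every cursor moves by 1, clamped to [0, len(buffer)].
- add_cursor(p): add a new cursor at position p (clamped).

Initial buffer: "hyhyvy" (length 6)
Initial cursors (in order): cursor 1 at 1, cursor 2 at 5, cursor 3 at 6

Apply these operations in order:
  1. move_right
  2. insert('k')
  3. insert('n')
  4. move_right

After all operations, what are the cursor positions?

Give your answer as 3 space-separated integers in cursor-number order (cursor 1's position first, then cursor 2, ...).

After op 1 (move_right): buffer="hyhyvy" (len 6), cursors c1@2 c2@6 c3@6, authorship ......
After op 2 (insert('k')): buffer="hykhyvykk" (len 9), cursors c1@3 c2@9 c3@9, authorship ..1....23
After op 3 (insert('n')): buffer="hyknhyvykknn" (len 12), cursors c1@4 c2@12 c3@12, authorship ..11....2323
After op 4 (move_right): buffer="hyknhyvykknn" (len 12), cursors c1@5 c2@12 c3@12, authorship ..11....2323

Answer: 5 12 12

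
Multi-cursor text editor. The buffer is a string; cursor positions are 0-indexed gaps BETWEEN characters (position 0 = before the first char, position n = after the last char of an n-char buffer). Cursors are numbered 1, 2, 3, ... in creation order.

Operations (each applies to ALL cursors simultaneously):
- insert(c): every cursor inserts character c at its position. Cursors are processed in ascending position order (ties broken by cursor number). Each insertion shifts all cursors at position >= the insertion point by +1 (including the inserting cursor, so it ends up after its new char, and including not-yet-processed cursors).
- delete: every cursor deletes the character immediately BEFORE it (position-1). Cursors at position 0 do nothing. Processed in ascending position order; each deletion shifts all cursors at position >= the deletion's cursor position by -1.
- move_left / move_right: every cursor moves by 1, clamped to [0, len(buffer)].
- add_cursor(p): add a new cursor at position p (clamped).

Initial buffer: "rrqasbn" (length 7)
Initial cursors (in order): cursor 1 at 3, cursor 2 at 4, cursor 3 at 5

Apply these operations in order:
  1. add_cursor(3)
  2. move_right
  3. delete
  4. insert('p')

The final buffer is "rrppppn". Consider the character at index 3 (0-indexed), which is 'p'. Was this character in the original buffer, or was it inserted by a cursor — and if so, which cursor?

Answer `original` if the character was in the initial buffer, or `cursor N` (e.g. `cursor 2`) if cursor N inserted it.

Answer: cursor 2

Derivation:
After op 1 (add_cursor(3)): buffer="rrqasbn" (len 7), cursors c1@3 c4@3 c2@4 c3@5, authorship .......
After op 2 (move_right): buffer="rrqasbn" (len 7), cursors c1@4 c4@4 c2@5 c3@6, authorship .......
After op 3 (delete): buffer="rrn" (len 3), cursors c1@2 c2@2 c3@2 c4@2, authorship ...
After op 4 (insert('p')): buffer="rrppppn" (len 7), cursors c1@6 c2@6 c3@6 c4@6, authorship ..1234.
Authorship (.=original, N=cursor N): . . 1 2 3 4 .
Index 3: author = 2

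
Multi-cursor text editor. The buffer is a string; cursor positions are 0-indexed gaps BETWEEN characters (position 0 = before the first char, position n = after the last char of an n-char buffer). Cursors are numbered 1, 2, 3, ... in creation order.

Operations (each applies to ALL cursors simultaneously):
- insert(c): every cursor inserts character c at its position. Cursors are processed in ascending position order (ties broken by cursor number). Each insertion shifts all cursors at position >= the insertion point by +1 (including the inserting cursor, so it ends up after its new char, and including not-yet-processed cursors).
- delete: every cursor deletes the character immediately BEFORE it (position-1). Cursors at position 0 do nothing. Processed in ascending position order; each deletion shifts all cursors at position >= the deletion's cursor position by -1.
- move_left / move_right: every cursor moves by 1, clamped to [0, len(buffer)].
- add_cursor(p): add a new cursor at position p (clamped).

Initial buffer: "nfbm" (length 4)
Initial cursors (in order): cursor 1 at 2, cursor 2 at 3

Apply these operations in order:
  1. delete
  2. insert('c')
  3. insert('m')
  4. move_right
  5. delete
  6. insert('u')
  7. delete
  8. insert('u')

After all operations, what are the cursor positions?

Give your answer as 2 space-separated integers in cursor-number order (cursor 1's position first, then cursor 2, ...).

After op 1 (delete): buffer="nm" (len 2), cursors c1@1 c2@1, authorship ..
After op 2 (insert('c')): buffer="nccm" (len 4), cursors c1@3 c2@3, authorship .12.
After op 3 (insert('m')): buffer="nccmmm" (len 6), cursors c1@5 c2@5, authorship .1212.
After op 4 (move_right): buffer="nccmmm" (len 6), cursors c1@6 c2@6, authorship .1212.
After op 5 (delete): buffer="nccm" (len 4), cursors c1@4 c2@4, authorship .121
After op 6 (insert('u')): buffer="nccmuu" (len 6), cursors c1@6 c2@6, authorship .12112
After op 7 (delete): buffer="nccm" (len 4), cursors c1@4 c2@4, authorship .121
After op 8 (insert('u')): buffer="nccmuu" (len 6), cursors c1@6 c2@6, authorship .12112

Answer: 6 6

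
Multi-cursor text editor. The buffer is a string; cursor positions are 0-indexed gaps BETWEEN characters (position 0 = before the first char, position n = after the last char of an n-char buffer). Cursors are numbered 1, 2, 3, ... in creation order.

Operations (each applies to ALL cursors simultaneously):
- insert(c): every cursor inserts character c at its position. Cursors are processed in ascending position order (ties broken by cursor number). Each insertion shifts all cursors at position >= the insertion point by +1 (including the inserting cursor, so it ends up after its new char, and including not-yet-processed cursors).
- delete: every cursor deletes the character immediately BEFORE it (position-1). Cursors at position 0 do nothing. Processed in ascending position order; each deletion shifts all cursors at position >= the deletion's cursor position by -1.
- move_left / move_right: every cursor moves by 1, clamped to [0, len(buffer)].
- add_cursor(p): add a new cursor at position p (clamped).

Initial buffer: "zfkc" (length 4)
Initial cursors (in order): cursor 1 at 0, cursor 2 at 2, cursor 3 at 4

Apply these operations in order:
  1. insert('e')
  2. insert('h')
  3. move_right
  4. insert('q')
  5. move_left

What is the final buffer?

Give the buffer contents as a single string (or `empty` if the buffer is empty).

After op 1 (insert('e')): buffer="ezfekce" (len 7), cursors c1@1 c2@4 c3@7, authorship 1..2..3
After op 2 (insert('h')): buffer="ehzfehkceh" (len 10), cursors c1@2 c2@6 c3@10, authorship 11..22..33
After op 3 (move_right): buffer="ehzfehkceh" (len 10), cursors c1@3 c2@7 c3@10, authorship 11..22..33
After op 4 (insert('q')): buffer="ehzqfehkqcehq" (len 13), cursors c1@4 c2@9 c3@13, authorship 11.1.22.2.333
After op 5 (move_left): buffer="ehzqfehkqcehq" (len 13), cursors c1@3 c2@8 c3@12, authorship 11.1.22.2.333

Answer: ehzqfehkqcehq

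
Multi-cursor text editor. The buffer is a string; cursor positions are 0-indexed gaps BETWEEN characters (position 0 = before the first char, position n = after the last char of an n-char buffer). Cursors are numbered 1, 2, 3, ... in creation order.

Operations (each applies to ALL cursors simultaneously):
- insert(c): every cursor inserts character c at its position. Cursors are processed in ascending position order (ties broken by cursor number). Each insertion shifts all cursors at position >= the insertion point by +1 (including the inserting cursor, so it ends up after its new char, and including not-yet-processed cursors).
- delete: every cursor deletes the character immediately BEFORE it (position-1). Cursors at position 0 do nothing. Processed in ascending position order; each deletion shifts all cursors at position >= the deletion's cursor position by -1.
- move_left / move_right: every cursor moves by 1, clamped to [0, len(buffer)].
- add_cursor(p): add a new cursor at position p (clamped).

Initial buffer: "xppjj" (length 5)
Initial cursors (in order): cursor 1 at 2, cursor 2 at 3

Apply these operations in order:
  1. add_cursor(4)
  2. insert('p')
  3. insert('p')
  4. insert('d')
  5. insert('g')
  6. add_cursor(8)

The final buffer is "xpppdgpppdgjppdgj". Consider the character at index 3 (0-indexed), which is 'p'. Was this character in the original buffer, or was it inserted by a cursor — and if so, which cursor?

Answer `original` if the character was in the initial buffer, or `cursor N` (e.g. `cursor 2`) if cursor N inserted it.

After op 1 (add_cursor(4)): buffer="xppjj" (len 5), cursors c1@2 c2@3 c3@4, authorship .....
After op 2 (insert('p')): buffer="xppppjpj" (len 8), cursors c1@3 c2@5 c3@7, authorship ..1.2.3.
After op 3 (insert('p')): buffer="xppppppjppj" (len 11), cursors c1@4 c2@7 c3@10, authorship ..11.22.33.
After op 4 (insert('d')): buffer="xpppdpppdjppdj" (len 14), cursors c1@5 c2@9 c3@13, authorship ..111.222.333.
After op 5 (insert('g')): buffer="xpppdgpppdgjppdgj" (len 17), cursors c1@6 c2@11 c3@16, authorship ..1111.2222.3333.
After op 6 (add_cursor(8)): buffer="xpppdgpppdgjppdgj" (len 17), cursors c1@6 c4@8 c2@11 c3@16, authorship ..1111.2222.3333.
Authorship (.=original, N=cursor N): . . 1 1 1 1 . 2 2 2 2 . 3 3 3 3 .
Index 3: author = 1

Answer: cursor 1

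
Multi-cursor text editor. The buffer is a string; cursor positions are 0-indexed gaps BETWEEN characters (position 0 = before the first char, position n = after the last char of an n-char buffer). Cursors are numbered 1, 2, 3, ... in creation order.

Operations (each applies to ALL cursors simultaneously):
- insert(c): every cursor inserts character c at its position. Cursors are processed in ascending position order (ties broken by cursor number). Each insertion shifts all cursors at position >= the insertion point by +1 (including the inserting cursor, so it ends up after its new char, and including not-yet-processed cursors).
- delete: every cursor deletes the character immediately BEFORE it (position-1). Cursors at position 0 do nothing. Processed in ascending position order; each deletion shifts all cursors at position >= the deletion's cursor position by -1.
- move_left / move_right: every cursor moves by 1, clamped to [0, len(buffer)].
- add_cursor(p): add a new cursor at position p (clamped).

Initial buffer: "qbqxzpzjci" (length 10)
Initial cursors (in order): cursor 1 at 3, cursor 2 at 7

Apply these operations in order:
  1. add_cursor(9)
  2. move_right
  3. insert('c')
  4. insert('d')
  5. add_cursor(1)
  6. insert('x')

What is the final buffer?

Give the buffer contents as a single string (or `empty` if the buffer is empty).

Answer: qxbqxcdxzpzjcdxcicdx

Derivation:
After op 1 (add_cursor(9)): buffer="qbqxzpzjci" (len 10), cursors c1@3 c2@7 c3@9, authorship ..........
After op 2 (move_right): buffer="qbqxzpzjci" (len 10), cursors c1@4 c2@8 c3@10, authorship ..........
After op 3 (insert('c')): buffer="qbqxczpzjccic" (len 13), cursors c1@5 c2@10 c3@13, authorship ....1....2..3
After op 4 (insert('d')): buffer="qbqxcdzpzjcdcicd" (len 16), cursors c1@6 c2@12 c3@16, authorship ....11....22..33
After op 5 (add_cursor(1)): buffer="qbqxcdzpzjcdcicd" (len 16), cursors c4@1 c1@6 c2@12 c3@16, authorship ....11....22..33
After op 6 (insert('x')): buffer="qxbqxcdxzpzjcdxcicdx" (len 20), cursors c4@2 c1@8 c2@15 c3@20, authorship .4...111....222..333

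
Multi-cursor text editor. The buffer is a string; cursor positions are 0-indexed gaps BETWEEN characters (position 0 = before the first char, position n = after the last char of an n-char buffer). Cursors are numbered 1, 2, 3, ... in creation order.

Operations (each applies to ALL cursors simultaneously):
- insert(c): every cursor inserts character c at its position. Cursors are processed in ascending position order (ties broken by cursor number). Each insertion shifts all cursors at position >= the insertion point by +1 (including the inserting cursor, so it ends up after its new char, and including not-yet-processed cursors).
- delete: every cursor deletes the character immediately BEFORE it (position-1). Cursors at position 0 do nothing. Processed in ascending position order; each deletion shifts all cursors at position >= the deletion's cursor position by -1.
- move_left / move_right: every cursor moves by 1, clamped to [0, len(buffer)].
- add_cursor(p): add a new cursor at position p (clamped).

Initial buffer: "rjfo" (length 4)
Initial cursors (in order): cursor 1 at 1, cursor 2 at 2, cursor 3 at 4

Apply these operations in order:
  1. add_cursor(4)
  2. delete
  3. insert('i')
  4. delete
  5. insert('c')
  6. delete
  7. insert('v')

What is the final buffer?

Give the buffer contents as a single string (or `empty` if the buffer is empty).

After op 1 (add_cursor(4)): buffer="rjfo" (len 4), cursors c1@1 c2@2 c3@4 c4@4, authorship ....
After op 2 (delete): buffer="" (len 0), cursors c1@0 c2@0 c3@0 c4@0, authorship 
After op 3 (insert('i')): buffer="iiii" (len 4), cursors c1@4 c2@4 c3@4 c4@4, authorship 1234
After op 4 (delete): buffer="" (len 0), cursors c1@0 c2@0 c3@0 c4@0, authorship 
After op 5 (insert('c')): buffer="cccc" (len 4), cursors c1@4 c2@4 c3@4 c4@4, authorship 1234
After op 6 (delete): buffer="" (len 0), cursors c1@0 c2@0 c3@0 c4@0, authorship 
After op 7 (insert('v')): buffer="vvvv" (len 4), cursors c1@4 c2@4 c3@4 c4@4, authorship 1234

Answer: vvvv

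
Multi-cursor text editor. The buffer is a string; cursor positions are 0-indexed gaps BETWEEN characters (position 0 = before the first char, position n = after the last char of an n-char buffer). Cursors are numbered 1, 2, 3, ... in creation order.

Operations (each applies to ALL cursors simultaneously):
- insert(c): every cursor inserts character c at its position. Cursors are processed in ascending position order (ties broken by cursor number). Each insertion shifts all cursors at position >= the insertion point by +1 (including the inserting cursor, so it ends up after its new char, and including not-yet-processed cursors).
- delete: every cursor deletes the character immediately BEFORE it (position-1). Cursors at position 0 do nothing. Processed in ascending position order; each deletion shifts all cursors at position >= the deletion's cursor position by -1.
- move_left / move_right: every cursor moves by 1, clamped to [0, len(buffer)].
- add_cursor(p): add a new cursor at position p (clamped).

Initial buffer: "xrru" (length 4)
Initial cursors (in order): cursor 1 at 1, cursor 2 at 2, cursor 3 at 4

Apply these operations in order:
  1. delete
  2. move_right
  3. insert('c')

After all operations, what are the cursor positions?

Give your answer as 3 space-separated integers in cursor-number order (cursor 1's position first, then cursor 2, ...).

After op 1 (delete): buffer="r" (len 1), cursors c1@0 c2@0 c3@1, authorship .
After op 2 (move_right): buffer="r" (len 1), cursors c1@1 c2@1 c3@1, authorship .
After op 3 (insert('c')): buffer="rccc" (len 4), cursors c1@4 c2@4 c3@4, authorship .123

Answer: 4 4 4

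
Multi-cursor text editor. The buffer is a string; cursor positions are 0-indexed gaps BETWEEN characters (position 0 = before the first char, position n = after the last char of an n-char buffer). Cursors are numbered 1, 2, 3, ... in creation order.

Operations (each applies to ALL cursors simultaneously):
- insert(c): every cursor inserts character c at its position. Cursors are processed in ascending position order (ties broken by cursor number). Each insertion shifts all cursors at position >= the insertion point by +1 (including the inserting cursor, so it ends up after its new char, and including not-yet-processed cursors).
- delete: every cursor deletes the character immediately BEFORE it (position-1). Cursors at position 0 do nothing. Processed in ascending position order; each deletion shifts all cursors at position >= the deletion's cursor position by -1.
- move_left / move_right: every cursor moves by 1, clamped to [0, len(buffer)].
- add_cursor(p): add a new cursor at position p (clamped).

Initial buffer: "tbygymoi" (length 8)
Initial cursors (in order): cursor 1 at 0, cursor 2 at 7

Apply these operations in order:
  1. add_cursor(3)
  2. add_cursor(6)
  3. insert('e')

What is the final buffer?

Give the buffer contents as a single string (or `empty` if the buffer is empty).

After op 1 (add_cursor(3)): buffer="tbygymoi" (len 8), cursors c1@0 c3@3 c2@7, authorship ........
After op 2 (add_cursor(6)): buffer="tbygymoi" (len 8), cursors c1@0 c3@3 c4@6 c2@7, authorship ........
After op 3 (insert('e')): buffer="etbyegymeoei" (len 12), cursors c1@1 c3@5 c4@9 c2@11, authorship 1...3...4.2.

Answer: etbyegymeoei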